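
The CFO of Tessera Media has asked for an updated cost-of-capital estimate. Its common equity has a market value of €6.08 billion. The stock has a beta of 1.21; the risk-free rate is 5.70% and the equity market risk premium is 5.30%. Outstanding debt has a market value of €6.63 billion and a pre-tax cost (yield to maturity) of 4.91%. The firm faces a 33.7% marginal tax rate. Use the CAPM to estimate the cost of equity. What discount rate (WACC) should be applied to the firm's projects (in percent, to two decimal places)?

Cost of equity via CAPM: Re = 5.7% + 1.21 × 5.3% = 12.1130%.
Total capital V = 6.08 + 6.63 = 12.71.
Equity: weight = 6.08/12.71 = 0.4784; cost = 12.113%.
Debt: weight = 6.63/12.71 = 0.5216; after-tax cost = 4.91% × (1 − 33.7%) = 3.2553%.
WACC = 0.4784 × 12.1130% + 0.5216 × 3.2553% = 7.4925%.

7.49%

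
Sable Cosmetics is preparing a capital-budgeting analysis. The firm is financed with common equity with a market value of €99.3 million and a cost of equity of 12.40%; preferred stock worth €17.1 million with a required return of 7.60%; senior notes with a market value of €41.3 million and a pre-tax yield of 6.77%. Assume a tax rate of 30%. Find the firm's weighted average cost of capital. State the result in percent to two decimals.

9.87%

Total capital V = 99.3 + 17.1 + 41.3 = 157.7.
Equity: weight = 99.3/157.7 = 0.6297; cost = 12.4%.
Preferred: weight = 17.1/157.7 = 0.1084; cost = 7.6%.
Senior notes: weight = 41.3/157.7 = 0.2619; after-tax cost = 6.77% × (1 − 30%) = 4.7390%.
WACC = 0.6297 × 12.4000% + 0.1084 × 7.6000% + 0.2619 × 4.7390% = 9.8732%.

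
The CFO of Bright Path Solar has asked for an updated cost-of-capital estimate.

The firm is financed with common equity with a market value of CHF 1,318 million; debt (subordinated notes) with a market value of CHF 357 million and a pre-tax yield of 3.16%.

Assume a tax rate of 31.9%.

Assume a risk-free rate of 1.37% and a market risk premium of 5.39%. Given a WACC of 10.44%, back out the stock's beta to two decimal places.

Total capital V = 1318 + 357 = 1675.
Equity weight = 1318/1675 = 0.7869.
Subordinated notes weight = 357/1675 = 0.2131.
Debt contribution = 0.2131 × 3.16% × (1 − 31.9%) = 0.4587%.
Required equity contribution = 10.44% − 0.4587% = 9.9813%  ⇒  Re = 12.6849%.
CAPM: 12.6849% = 1.37% + β × 5.39%  ⇒  β = 2.0992.

2.10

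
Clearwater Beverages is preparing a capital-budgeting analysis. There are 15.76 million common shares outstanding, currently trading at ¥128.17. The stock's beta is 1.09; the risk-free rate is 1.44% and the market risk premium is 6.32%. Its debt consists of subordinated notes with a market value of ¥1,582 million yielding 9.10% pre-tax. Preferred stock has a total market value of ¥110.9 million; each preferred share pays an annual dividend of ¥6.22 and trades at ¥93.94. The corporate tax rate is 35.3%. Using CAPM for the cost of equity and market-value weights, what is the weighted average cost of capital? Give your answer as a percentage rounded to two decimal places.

7.24%

Cost of equity via CAPM: Re = 1.44% + 1.09 × 6.32% = 8.3288%.
Cost of preferred: Rp = 6.22 / 93.94 = 6.6212%.
Market value of equity E = 128.17 × 15.76m = 2019.9592m.
Total capital V = 2019.9592 + 110.9 + 1582 = 3712.8592.
Equity: weight = 2019.9592/3712.8592 = 0.5440; cost = 8.3288%.
Preferred: weight = 110.9/3712.8592 = 0.0299; cost = 6.6212%.
Subordinated notes: weight = 1582/3712.8592 = 0.4261; after-tax cost = 9.1% × (1 − 35.3%) = 5.8877%.
WACC = 0.5440 × 8.3288% + 0.0299 × 6.6212% + 0.4261 × 5.8877% = 7.2377%.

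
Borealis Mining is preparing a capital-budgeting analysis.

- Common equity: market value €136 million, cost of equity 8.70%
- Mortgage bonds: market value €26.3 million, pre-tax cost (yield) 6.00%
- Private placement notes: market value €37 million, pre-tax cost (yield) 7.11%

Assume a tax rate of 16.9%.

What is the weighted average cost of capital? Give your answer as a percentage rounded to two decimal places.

7.69%

Total capital V = 136 + 26.3 + 37 = 199.3.
Equity: weight = 136/199.3 = 0.6824; cost = 8.7%.
Mortgage bonds: weight = 26.3/199.3 = 0.1320; after-tax cost = 6% × (1 − 16.9%) = 4.9860%.
Private placement notes: weight = 37/199.3 = 0.1856; after-tax cost = 7.11% × (1 − 16.9%) = 5.9084%.
WACC = 0.6824 × 8.7000% + 0.1320 × 4.9860% + 0.1856 × 5.9084% = 7.6916%.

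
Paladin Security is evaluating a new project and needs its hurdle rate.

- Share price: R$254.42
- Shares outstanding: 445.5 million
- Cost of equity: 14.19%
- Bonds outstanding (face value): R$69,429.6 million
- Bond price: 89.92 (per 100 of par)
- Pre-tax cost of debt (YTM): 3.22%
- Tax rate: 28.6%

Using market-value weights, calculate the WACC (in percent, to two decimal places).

9.97%

Market value of equity E = 254.42 × 445.5m = 113344.11m. Market value of debt D = 69429.6m × 89.92/100 = 62431.09632m.
Total capital V = 113344.11 + 62431.09632 = 175775.20632.
Equity: weight = 113344.11/175775.20632 = 0.6448; cost = 14.19%.
Bonds outstanding: weight = 62431.09632/175775.20632 = 0.3552; after-tax cost = 3.22% × (1 − 28.6%) = 2.2991%.
WACC = 0.6448 × 14.1900% + 0.3552 × 2.2991% = 9.9666%.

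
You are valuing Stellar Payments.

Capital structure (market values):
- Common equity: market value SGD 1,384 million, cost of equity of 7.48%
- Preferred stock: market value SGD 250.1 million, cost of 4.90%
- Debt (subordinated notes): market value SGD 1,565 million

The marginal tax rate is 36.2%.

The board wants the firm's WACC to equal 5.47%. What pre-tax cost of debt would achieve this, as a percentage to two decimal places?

5.93%

Total capital V = 1384 + 250.1 + 1565 = 3199.1.
Equity weight = 1384/3199.1 = 0.4326.
Preferred weight = 250.1/3199.1 = 0.0782.
Subordinated notes weight = 1565/3199.1 = 0.4892.
Equity contribution = 0.4326 × 7.48% = 3.2360%.
Preferred contribution = 0.0782 × 4.9% = 0.3831%.
Remaining for debt = 5.47% − 3.6191% = 1.8509%.
Rd × (1 − 36.2%) × 0.4892 = 1.8509%  ⇒  Rd = 5.9303%.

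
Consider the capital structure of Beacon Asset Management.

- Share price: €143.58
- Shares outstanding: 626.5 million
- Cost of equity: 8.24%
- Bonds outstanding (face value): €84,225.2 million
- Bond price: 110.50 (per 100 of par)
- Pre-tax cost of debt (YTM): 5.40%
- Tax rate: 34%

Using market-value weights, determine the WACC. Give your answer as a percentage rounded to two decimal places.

Market value of equity E = 143.58 × 626.5m = 89952.87m. Market value of debt D = 84225.2m × 110.5/100 = 93068.846m.
Total capital V = 89952.87 + 93068.846 = 183021.716.
Equity: weight = 89952.87/183021.716 = 0.4915; cost = 8.24%.
Bonds outstanding: weight = 93068.846/183021.716 = 0.5085; after-tax cost = 5.4% × (1 − 34%) = 3.5640%.
WACC = 0.4915 × 8.2400% + 0.5085 × 3.5640% = 5.8622%.

5.86%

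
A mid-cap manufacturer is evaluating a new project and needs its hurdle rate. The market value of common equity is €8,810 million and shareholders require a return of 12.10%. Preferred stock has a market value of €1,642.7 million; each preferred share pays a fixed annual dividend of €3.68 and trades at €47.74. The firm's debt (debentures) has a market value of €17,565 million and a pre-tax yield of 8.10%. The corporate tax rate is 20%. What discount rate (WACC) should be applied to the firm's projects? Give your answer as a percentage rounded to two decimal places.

Cost of preferred: Rp = 3.68 / 47.74 = 7.7084%.
Total capital V = 8810 + 1642.7 + 17565 = 28017.7.
Equity: weight = 8810/28017.7 = 0.3144; cost = 12.1%.
Preferred: weight = 1642.7/28017.7 = 0.0586; cost = 7.7084%.
Debentures: weight = 17565/28017.7 = 0.6269; after-tax cost = 8.1% × (1 − 20%) = 6.4800%.
WACC = 0.3144 × 12.1000% + 0.0586 × 7.7084% + 0.6269 × 6.4800% = 8.3192%.

8.32%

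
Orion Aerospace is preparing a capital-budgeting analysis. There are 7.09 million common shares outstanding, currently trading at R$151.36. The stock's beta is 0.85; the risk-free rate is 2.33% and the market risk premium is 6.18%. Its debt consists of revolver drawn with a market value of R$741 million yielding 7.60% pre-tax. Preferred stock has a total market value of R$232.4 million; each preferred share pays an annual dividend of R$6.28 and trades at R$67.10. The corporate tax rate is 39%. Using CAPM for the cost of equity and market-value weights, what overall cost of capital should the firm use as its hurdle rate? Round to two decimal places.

6.72%

Cost of equity via CAPM: Re = 2.33% + 0.85 × 6.18% = 7.5830%.
Cost of preferred: Rp = 6.28 / 67.1 = 9.3592%.
Market value of equity E = 151.36 × 7.09m = 1073.1424m.
Total capital V = 1073.1424 + 232.4 + 741 = 2046.5424.
Equity: weight = 1073.1424/2046.5424 = 0.5244; cost = 7.583%.
Preferred: weight = 232.4/2046.5424 = 0.1136; cost = 9.3592%.
Revolver drawn: weight = 741/2046.5424 = 0.3621; after-tax cost = 7.6% × (1 − 39%) = 4.6360%.
WACC = 0.5244 × 7.5830% + 0.1136 × 9.3592% + 0.3621 × 4.6360% = 6.7177%.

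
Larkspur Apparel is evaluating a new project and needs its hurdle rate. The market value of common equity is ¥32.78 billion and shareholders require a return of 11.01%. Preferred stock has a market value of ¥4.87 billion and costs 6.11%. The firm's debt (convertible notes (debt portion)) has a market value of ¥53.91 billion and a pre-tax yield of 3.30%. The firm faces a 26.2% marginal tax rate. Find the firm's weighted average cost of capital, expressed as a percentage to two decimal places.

Total capital V = 32.78 + 4.87 + 53.91 = 91.56.
Equity: weight = 32.78/91.56 = 0.3580; cost = 11.01%.
Preferred: weight = 4.87/91.56 = 0.0532; cost = 6.11%.
Convertible notes (debt portion): weight = 53.91/91.56 = 0.5888; after-tax cost = 3.3% × (1 − 26.2%) = 2.4354%.
WACC = 0.3580 × 11.0100% + 0.0532 × 6.1100% + 0.5888 × 2.4354% = 5.7007%.

5.70%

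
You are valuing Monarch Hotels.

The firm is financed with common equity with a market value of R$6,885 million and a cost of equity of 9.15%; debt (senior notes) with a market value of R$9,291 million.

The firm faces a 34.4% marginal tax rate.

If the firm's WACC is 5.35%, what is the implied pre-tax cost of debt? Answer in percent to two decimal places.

Total capital V = 6885 + 9291 = 16176.
Equity weight = 6885/16176 = 0.4256.
Senior notes weight = 9291/16176 = 0.5744.
Equity contribution = 0.4256 × 9.15% = 3.8945%.
Remaining for debt = 5.35% − 3.8945% = 1.4555%.
Rd × (1 − 34.4%) × 0.5744 = 1.4555%  ⇒  Rd = 3.8629%.

3.86%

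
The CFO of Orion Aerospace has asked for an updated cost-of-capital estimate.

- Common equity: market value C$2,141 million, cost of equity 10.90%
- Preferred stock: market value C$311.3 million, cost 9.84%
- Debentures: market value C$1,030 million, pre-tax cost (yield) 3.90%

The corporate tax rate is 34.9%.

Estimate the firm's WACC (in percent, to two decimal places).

8.33%

Total capital V = 2141 + 311.3 + 1030 = 3482.3.
Equity: weight = 2141/3482.3 = 0.6148; cost = 10.9%.
Preferred: weight = 311.3/3482.3 = 0.0894; cost = 9.84%.
Debentures: weight = 1030/3482.3 = 0.2958; after-tax cost = 3.9% × (1 − 34.9%) = 2.5389%.
WACC = 0.6148 × 10.9000% + 0.0894 × 9.8400% + 0.2958 × 2.5389% = 8.3322%.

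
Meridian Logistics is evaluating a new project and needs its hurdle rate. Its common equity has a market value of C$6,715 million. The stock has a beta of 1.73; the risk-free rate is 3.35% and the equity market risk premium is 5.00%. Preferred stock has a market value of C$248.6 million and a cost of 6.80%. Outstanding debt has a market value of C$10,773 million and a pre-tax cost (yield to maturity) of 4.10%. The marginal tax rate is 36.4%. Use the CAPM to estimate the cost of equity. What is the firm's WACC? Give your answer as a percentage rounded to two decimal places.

6.22%

Cost of equity via CAPM: Re = 3.35% + 1.73 × 5.0% = 12.0000%.
Total capital V = 6715 + 248.6 + 10773 = 17736.6.
Equity: weight = 6715/17736.6 = 0.3786; cost = 12%.
Preferred: weight = 248.6/17736.6 = 0.0140; cost = 6.8%.
Debt: weight = 10773/17736.6 = 0.6074; after-tax cost = 4.1% × (1 − 36.4%) = 2.6076%.
WACC = 0.3786 × 12.0000% + 0.0140 × 6.8000% + 0.6074 × 2.6076% = 6.2223%.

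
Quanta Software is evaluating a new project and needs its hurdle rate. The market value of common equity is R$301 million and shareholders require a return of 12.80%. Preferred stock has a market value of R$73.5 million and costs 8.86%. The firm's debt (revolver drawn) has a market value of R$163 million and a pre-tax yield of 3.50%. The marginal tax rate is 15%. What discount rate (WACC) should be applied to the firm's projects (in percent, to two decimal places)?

9.28%

Total capital V = 301 + 73.5 + 163 = 537.5.
Equity: weight = 301/537.5 = 0.5600; cost = 12.8%.
Preferred: weight = 73.5/537.5 = 0.1367; cost = 8.86%.
Revolver drawn: weight = 163/537.5 = 0.3033; after-tax cost = 3.5% × (1 − 15%) = 2.9750%.
WACC = 0.5600 × 12.8000% + 0.1367 × 8.8600% + 0.3033 × 2.9750% = 9.2817%.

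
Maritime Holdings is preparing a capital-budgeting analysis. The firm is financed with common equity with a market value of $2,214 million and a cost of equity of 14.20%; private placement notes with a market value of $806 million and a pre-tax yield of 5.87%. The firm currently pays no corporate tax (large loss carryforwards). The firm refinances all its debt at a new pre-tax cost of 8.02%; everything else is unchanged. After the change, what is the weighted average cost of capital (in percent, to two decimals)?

After the change:
Total capital V = 2214 + 806 = 3020.
Equity: weight = 2214/3020 = 0.7331; cost = 14.2%.
Private placement notes: weight = 806/3020 = 0.2669; after-tax cost = 8.02% × (1 − 0%) = 8.0200%.
WACC = 0.7331 × 14.2000% + 0.2669 × 8.0200% = 12.5506%.

12.55%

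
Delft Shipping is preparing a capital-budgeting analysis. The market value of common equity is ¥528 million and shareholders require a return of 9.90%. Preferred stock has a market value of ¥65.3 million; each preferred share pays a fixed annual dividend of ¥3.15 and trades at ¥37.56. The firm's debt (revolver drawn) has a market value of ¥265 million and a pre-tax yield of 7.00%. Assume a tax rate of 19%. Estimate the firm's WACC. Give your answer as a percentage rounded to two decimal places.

Cost of preferred: Rp = 3.15 / 37.56 = 8.3866%.
Total capital V = 528 + 65.3 + 265 = 858.3.
Equity: weight = 528/858.3 = 0.6152; cost = 9.9%.
Preferred: weight = 65.3/858.3 = 0.0761; cost = 8.3866%.
Revolver drawn: weight = 265/858.3 = 0.3087; after-tax cost = 7% × (1 − 19%) = 5.6700%.
WACC = 0.6152 × 9.9000% + 0.0761 × 8.3866% + 0.3087 × 5.6700% = 8.4788%.

8.48%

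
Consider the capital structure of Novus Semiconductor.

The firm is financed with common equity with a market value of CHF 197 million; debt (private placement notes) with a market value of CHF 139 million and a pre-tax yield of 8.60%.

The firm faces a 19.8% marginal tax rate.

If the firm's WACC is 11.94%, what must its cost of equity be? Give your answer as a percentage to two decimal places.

Total capital V = 197 + 139 = 336.
Equity weight = 197/336 = 0.5863.
Private placement notes weight = 139/336 = 0.4137.
Debt contribution = 0.4137 × 8.6% × (1 − 19.8%) = 2.8533%.
Required equity contribution = 11.94% − 2.8533% = 9.0867%.
Re = 9.0867% / 0.5863 = 15.4981%.

15.50%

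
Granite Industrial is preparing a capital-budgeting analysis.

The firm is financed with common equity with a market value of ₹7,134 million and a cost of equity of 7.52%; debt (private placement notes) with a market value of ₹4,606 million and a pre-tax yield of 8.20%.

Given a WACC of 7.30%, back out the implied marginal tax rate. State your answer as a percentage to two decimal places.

Total capital V = 7134 + 4606 = 11740.
Equity weight = 7134/11740 = 0.6077.
Private placement notes weight = 4606/11740 = 0.3923.
Equity contribution = 0.6077 × 7.52% = 4.5696%.
Debt contribution must be 7.3% − 4.5696% = 2.7304%.
0.3923 × 8.2% × (1 − T) = 2.7304%  ⇒  (1 − T) = 0.8487.
T = 15.1311%.

15.13%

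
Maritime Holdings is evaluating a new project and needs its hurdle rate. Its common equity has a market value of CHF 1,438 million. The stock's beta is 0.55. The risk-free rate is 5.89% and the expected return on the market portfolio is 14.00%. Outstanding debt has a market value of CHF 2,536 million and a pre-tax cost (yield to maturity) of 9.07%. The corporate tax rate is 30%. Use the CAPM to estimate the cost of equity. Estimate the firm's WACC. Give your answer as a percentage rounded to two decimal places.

Market risk premium = 14.0% − 5.89% = 8.11%.
Cost of equity via CAPM: Re = 5.89% + 0.55 × 8.11% = 10.3505%.
Total capital V = 1438 + 2536 = 3974.
Equity: weight = 1438/3974 = 0.3619; cost = 10.3505%.
Debt: weight = 2536/3974 = 0.6381; after-tax cost = 9.07% × (1 − 30%) = 6.3490%.
WACC = 0.3619 × 10.3505% + 0.6381 × 6.3490% = 7.7970%.

7.80%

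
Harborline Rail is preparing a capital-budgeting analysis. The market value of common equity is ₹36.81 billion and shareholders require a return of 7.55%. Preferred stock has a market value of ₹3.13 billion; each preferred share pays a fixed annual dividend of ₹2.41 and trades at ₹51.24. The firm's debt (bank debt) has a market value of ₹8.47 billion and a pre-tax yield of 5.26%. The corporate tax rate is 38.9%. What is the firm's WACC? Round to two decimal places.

Cost of preferred: Rp = 2.41 / 51.24 = 4.7034%.
Total capital V = 36.81 + 3.13 + 8.47 = 48.41.
Equity: weight = 36.81/48.41 = 0.7604; cost = 7.55%.
Preferred: weight = 3.13/48.41 = 0.0647; cost = 4.7034%.
Bank debt: weight = 8.47/48.41 = 0.1750; after-tax cost = 5.26% × (1 − 38.9%) = 3.2139%.
WACC = 0.7604 × 7.5500% + 0.0647 × 4.7034% + 0.1750 × 3.2139% = 6.6073%.

6.61%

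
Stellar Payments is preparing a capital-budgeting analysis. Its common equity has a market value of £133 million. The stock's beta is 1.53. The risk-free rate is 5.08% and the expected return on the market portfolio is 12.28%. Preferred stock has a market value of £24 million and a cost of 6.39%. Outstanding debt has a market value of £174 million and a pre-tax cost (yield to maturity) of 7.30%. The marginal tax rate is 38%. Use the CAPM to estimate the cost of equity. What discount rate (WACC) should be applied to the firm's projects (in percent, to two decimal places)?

Market risk premium = 12.28% − 5.08% = 7.2%.
Cost of equity via CAPM: Re = 5.08% + 1.53 × 7.2% = 16.0960%.
Total capital V = 133 + 24 + 174 = 331.
Equity: weight = 133/331 = 0.4018; cost = 16.096%.
Preferred: weight = 24/331 = 0.0725; cost = 6.39%.
Debt: weight = 174/331 = 0.5257; after-tax cost = 7.3% × (1 − 38%) = 4.5260%.
WACC = 0.4018 × 16.0960% + 0.0725 × 6.3900% + 0.5257 × 4.5260% = 9.3101%.

9.31%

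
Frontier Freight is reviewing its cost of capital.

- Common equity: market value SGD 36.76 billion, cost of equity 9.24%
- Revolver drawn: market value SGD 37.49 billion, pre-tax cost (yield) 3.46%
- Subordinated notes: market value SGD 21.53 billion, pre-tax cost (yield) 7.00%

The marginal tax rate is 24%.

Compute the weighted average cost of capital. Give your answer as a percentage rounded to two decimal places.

5.77%

Total capital V = 36.76 + 37.49 + 21.53 = 95.78.
Equity: weight = 36.76/95.78 = 0.3838; cost = 9.24%.
Revolver drawn: weight = 37.49/95.78 = 0.3914; after-tax cost = 3.46% × (1 − 24%) = 2.6296%.
Subordinated notes: weight = 21.53/95.78 = 0.2248; after-tax cost = 7% × (1 − 24%) = 5.3200%.
WACC = 0.3838 × 9.2400% + 0.3914 × 2.6296% + 0.2248 × 5.3200% = 5.7714%.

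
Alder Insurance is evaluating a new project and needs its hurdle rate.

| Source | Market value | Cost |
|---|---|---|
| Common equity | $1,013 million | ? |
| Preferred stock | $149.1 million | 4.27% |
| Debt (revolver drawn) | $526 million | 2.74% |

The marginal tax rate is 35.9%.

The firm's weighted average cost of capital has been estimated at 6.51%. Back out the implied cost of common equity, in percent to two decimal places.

9.31%

Total capital V = 1013 + 149.1 + 526 = 1688.1.
Equity weight = 1013/1688.1 = 0.6001.
Preferred weight = 149.1/1688.1 = 0.0883.
Revolver drawn weight = 526/1688.1 = 0.3116.
Debt contribution = 0.3116 × 2.74% × (1 − 35.9%) = 0.5473%.
Preferred contribution = 0.0883 × 4.27% = 0.3771%.
Required equity contribution = 6.51% − 0.9244% = 5.5856%.
Re = 5.5856% / 0.6001 = 9.3080%.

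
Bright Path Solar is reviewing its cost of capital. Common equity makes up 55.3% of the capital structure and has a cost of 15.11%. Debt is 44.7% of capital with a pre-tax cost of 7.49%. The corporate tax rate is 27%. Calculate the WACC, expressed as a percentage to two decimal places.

After-tax cost of debt = 7.49% × (1 − 27%) = 5.4677%.
WACC = 0.553 × 15.1100% + 0.447 × 5.4677% = 10.7999%.

10.80%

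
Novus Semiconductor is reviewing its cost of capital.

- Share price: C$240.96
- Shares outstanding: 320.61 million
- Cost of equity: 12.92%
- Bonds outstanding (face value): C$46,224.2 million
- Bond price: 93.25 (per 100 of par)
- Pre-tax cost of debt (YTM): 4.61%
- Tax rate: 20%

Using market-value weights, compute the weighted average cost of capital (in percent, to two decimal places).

9.61%

Market value of equity E = 240.96 × 320.61m = 77254.1856m. Market value of debt D = 46224.2m × 93.25/100 = 43104.0665m.
Total capital V = 77254.1856 + 43104.0665 = 120358.2521.
Equity: weight = 77254.1856/120358.2521 = 0.6419; cost = 12.92%.
Bonds outstanding: weight = 43104.0665/120358.2521 = 0.3581; after-tax cost = 4.61% × (1 − 20%) = 3.6880%.
WACC = 0.6419 × 12.9200% + 0.3581 × 3.6880% = 9.6137%.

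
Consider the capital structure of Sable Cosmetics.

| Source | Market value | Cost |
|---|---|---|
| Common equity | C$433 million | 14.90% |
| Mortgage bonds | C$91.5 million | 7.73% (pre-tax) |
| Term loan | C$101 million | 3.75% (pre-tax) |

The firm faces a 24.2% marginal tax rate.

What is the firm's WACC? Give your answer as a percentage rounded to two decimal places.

Total capital V = 433 + 91.5 + 101 = 625.5.
Equity: weight = 433/625.5 = 0.6922; cost = 14.9%.
Mortgage bonds: weight = 91.5/625.5 = 0.1463; after-tax cost = 7.73% × (1 − 24.2%) = 5.8593%.
Term loan: weight = 101/625.5 = 0.1615; after-tax cost = 3.75% × (1 − 24.2%) = 2.8425%.
WACC = 0.6922 × 14.9000% + 0.1463 × 5.8593% + 0.1615 × 2.8425% = 11.6306%.

11.63%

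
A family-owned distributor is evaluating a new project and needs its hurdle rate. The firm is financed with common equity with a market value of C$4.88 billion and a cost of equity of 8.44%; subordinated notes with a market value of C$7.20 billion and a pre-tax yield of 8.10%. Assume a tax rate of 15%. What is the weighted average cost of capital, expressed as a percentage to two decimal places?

7.51%

Total capital V = 4.88 + 7.2 = 12.08.
Equity: weight = 4.88/12.08 = 0.4040; cost = 8.44%.
Subordinated notes: weight = 7.2/12.08 = 0.5960; after-tax cost = 8.1% × (1 − 15%) = 6.8850%.
WACC = 0.4040 × 8.4400% + 0.5960 × 6.8850% = 7.5132%.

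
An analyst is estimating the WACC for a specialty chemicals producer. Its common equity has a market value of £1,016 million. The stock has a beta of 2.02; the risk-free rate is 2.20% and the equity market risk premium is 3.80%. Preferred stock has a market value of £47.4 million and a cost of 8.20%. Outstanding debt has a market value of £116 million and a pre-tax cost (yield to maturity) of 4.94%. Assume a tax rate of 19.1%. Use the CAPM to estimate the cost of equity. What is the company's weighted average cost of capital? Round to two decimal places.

9.23%

Cost of equity via CAPM: Re = 2.2% + 2.02 × 3.8% = 9.8760%.
Total capital V = 1016 + 47.4 + 116 = 1179.4.
Equity: weight = 1016/1179.4 = 0.8615; cost = 9.876%.
Preferred: weight = 47.4/1179.4 = 0.0402; cost = 8.2%.
Debt: weight = 116/1179.4 = 0.0984; after-tax cost = 4.94% × (1 − 19.1%) = 3.9965%.
WACC = 0.8615 × 9.8760% + 0.0402 × 8.2000% + 0.0984 × 3.9965% = 9.2304%.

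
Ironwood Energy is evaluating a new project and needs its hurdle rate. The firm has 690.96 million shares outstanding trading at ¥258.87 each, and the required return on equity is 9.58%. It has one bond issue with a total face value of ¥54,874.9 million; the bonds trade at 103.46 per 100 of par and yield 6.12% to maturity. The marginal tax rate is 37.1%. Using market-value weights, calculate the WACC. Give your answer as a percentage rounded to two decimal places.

8.20%

Market value of equity E = 258.87 × 690.96m = 178868.8152m. Market value of debt D = 54874.9m × 103.46/100 = 56773.57154m.
Total capital V = 178868.8152 + 56773.57154 = 235642.38674.
Equity: weight = 178868.8152/235642.38674 = 0.7591; cost = 9.58%.
Bonds outstanding: weight = 56773.57154/235642.38674 = 0.2409; after-tax cost = 6.12% × (1 − 37.1%) = 3.8495%.
WACC = 0.7591 × 9.5800% + 0.2409 × 3.8495% = 8.1993%.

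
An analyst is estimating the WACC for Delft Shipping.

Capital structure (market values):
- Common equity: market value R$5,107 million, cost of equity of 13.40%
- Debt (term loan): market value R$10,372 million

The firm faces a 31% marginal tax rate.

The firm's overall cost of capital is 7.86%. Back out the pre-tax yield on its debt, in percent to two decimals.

7.44%

Total capital V = 5107 + 10372 = 15479.
Equity weight = 5107/15479 = 0.3299.
Term loan weight = 10372/15479 = 0.6701.
Equity contribution = 0.3299 × 13.4% = 4.4211%.
Remaining for debt = 7.86% − 4.4211% = 3.4389%.
Rd × (1 − 31%) × 0.6701 = 3.4389%  ⇒  Rd = 7.4380%.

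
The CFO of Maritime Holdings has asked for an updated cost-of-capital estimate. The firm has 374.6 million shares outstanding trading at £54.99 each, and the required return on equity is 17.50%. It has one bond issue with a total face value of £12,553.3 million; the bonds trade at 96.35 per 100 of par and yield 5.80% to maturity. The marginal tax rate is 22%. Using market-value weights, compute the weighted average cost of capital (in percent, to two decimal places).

Market value of equity E = 54.99 × 374.6m = 20599.254m. Market value of debt D = 12553.3m × 96.35/100 = 12095.10455m.
Total capital V = 20599.254 + 12095.10455 = 32694.35855.
Equity: weight = 20599.254/32694.35855 = 0.6301; cost = 17.5%.
Bonds outstanding: weight = 12095.10455/32694.35855 = 0.3699; after-tax cost = 5.8% × (1 − 22%) = 4.5240%.
WACC = 0.6301 × 17.5000% + 0.3699 × 4.5240% = 12.6996%.

12.70%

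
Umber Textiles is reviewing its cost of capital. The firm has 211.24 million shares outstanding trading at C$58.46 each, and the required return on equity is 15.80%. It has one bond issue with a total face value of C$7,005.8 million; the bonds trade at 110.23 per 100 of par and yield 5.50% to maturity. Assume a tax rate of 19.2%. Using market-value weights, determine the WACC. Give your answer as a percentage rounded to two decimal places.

11.43%

Market value of equity E = 58.46 × 211.24m = 12349.0904m. Market value of debt D = 7005.8m × 110.23/100 = 7722.49334m.
Total capital V = 12349.0904 + 7722.49334 = 20071.58374.
Equity: weight = 12349.0904/20071.58374 = 0.6153; cost = 15.8%.
Bonds outstanding: weight = 7722.49334/20071.58374 = 0.3847; after-tax cost = 5.5% × (1 − 19.2%) = 4.4440%.
WACC = 0.6153 × 15.8000% + 0.3847 × 4.4440% = 11.4308%.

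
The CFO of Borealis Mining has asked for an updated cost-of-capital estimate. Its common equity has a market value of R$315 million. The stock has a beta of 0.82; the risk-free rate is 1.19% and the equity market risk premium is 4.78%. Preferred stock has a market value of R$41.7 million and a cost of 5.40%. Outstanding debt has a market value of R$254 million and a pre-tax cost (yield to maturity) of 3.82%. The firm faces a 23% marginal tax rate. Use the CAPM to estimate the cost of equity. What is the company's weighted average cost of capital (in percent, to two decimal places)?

4.23%

Cost of equity via CAPM: Re = 1.19% + 0.82 × 4.78% = 5.1096%.
Total capital V = 315 + 41.7 + 254 = 610.7.
Equity: weight = 315/610.7 = 0.5158; cost = 5.1096%.
Preferred: weight = 41.7/610.7 = 0.0683; cost = 5.4%.
Debt: weight = 254/610.7 = 0.4159; after-tax cost = 3.82% × (1 − 23%) = 2.9414%.
WACC = 0.5158 × 5.1096% + 0.0683 × 5.4000% + 0.4159 × 2.9414% = 4.2276%.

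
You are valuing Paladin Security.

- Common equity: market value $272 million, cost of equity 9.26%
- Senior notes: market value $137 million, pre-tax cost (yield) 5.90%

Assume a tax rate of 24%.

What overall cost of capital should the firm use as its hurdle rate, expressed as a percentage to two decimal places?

Total capital V = 272 + 137 = 409.
Equity: weight = 272/409 = 0.6650; cost = 9.26%.
Senior notes: weight = 137/409 = 0.3350; after-tax cost = 5.9% × (1 − 24%) = 4.4840%.
WACC = 0.6650 × 9.2600% + 0.3350 × 4.4840% = 7.6602%.

7.66%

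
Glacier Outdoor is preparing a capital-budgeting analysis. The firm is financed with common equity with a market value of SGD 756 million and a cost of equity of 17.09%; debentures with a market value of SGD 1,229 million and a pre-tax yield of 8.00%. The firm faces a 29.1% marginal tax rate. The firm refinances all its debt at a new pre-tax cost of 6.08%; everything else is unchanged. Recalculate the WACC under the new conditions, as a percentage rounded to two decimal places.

9.18%

After the change:
Total capital V = 756 + 1229 = 1985.
Equity: weight = 756/1985 = 0.3809; cost = 17.09%.
Debentures: weight = 1229/1985 = 0.6191; after-tax cost = 6.08% × (1 − 29.1%) = 4.3107%.
WACC = 0.3809 × 17.0900% + 0.6191 × 4.3107% = 9.1778%.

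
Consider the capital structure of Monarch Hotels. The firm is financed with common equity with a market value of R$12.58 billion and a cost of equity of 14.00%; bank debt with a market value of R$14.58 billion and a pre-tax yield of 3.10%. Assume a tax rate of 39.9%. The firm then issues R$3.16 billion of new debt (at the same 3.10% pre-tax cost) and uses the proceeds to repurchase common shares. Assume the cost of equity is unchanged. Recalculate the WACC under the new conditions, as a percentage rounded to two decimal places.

After the change:
Total capital V = 9.42 + 17.74 = 27.16.
Equity: weight = 9.42/27.16 = 0.3468; cost = 14%.
Bank debt: weight = 17.74/27.16 = 0.6532; after-tax cost = 3.1% × (1 − 39.9%) = 1.8631%.
WACC = 0.3468 × 14.0000% + 0.6532 × 1.8631% = 6.0726%.

6.07%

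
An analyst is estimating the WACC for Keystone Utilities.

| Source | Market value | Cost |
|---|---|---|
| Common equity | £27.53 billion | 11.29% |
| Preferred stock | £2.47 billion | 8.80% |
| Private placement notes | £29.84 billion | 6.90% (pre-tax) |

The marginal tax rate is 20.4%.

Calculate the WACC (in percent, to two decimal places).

Total capital V = 27.53 + 2.47 + 29.84 = 59.84.
Equity: weight = 27.53/59.84 = 0.4601; cost = 11.29%.
Preferred: weight = 2.47/59.84 = 0.0413; cost = 8.8%.
Private placement notes: weight = 29.84/59.84 = 0.4987; after-tax cost = 6.9% × (1 − 20.4%) = 5.4924%.
WACC = 0.4601 × 11.2900% + 0.0413 × 8.8000% + 0.4987 × 5.4924% = 8.2962%.

8.30%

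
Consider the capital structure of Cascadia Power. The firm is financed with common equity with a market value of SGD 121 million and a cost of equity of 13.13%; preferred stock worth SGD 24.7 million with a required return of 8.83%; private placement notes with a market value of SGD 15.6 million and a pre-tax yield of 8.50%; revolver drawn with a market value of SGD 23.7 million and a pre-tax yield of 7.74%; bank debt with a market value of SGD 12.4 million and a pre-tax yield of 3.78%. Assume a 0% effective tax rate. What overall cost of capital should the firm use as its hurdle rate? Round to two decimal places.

Total capital V = 121 + 24.7 + 15.6 + 23.7 + 12.4 = 197.4.
Equity: weight = 121/197.4 = 0.6130; cost = 13.13%.
Preferred: weight = 24.7/197.4 = 0.1251; cost = 8.83%.
Private placement notes: weight = 15.6/197.4 = 0.0790; after-tax cost = 8.5% × (1 − 0%) = 8.5000%.
Revolver drawn: weight = 23.7/197.4 = 0.1201; after-tax cost = 7.74% × (1 − 0%) = 7.7400%.
Bank debt: weight = 12.4/197.4 = 0.0628; after-tax cost = 3.78% × (1 − 0%) = 3.7800%.
WACC = 0.6130 × 13.1300% + 0.1251 × 8.8300% + 0.0790 × 8.5000% + 0.1201 × 7.7400% + 0.0628 × 3.7800% = 10.9916%.

10.99%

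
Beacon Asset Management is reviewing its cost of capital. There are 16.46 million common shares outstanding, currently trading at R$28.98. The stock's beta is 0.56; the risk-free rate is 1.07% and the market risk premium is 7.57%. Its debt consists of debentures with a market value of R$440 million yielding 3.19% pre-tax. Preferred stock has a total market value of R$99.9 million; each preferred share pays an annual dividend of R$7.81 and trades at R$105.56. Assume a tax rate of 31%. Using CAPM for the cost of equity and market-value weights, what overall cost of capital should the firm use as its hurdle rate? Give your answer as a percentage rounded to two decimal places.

4.17%

Cost of equity via CAPM: Re = 1.07% + 0.56 × 7.57% = 5.3092%.
Cost of preferred: Rp = 7.81 / 105.56 = 7.3986%.
Market value of equity E = 28.98 × 16.46m = 477.0108m.
Total capital V = 477.0108 + 99.9 + 440 = 1016.9108.
Equity: weight = 477.0108/1016.9108 = 0.4691; cost = 5.3092%.
Preferred: weight = 99.9/1016.9108 = 0.0982; cost = 7.3986%.
Debentures: weight = 440/1016.9108 = 0.4327; after-tax cost = 3.19% × (1 − 31%) = 2.2011%.
WACC = 0.4691 × 5.3092% + 0.0982 × 7.3986% + 0.4327 × 2.2011% = 4.1696%.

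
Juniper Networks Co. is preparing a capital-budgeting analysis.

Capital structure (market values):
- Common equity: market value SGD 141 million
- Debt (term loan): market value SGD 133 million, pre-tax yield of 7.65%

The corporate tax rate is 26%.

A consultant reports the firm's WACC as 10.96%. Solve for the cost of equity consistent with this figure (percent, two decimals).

15.96%

Total capital V = 141 + 133 = 274.
Equity weight = 141/274 = 0.5146.
Term loan weight = 133/274 = 0.4854.
Debt contribution = 0.4854 × 7.65% × (1 − 26%) = 2.7479%.
Required equity contribution = 10.96% − 2.7479% = 8.2121%.
Re = 8.2121% / 0.5146 = 15.9583%.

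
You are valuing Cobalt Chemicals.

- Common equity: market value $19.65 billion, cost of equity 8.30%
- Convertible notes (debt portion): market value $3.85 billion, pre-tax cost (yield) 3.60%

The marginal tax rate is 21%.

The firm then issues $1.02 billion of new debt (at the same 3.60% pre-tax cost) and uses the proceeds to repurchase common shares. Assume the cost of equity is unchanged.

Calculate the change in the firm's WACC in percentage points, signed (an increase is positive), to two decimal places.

Current WACC:
Total capital V = 19.65 + 3.85 = 23.5.
Equity: weight = 19.65/23.5 = 0.8362; cost = 8.3%.
Convertible notes (debt portion): weight = 3.85/23.5 = 0.1638; after-tax cost = 3.6% × (1 − 21%) = 2.8440%.
WACC = 0.8362 × 8.3000% + 0.1638 × 2.8440% = 7.4061%.
After the change:
Total capital V = 18.63 + 4.87 = 23.5.
Equity: weight = 18.63/23.5 = 0.7928; cost = 8.3%.
Convertible notes (debt portion): weight = 4.87/23.5 = 0.2072; after-tax cost = 3.6% × (1 − 21%) = 2.8440%.
WACC = 0.7928 × 8.3000% + 0.2072 × 2.8440% = 7.1693%.
Change in WACC = 7.1693% − 7.4061% = -0.2368 pp.

-0.24 pp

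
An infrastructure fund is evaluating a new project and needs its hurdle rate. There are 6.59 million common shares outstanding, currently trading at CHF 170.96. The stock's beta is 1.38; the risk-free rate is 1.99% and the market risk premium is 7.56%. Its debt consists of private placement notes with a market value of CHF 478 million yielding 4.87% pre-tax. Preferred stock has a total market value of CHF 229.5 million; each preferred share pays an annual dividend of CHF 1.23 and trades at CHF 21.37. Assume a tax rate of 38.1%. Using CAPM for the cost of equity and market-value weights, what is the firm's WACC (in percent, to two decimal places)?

9.14%

Cost of equity via CAPM: Re = 1.99% + 1.38 × 7.56% = 12.4228%.
Cost of preferred: Rp = 1.23 / 21.37 = 5.7557%.
Market value of equity E = 170.96 × 6.59m = 1126.6264m.
Total capital V = 1126.6264 + 229.5 + 478 = 1834.1264.
Equity: weight = 1126.6264/1834.1264 = 0.6143; cost = 12.4228%.
Preferred: weight = 229.5/1834.1264 = 0.1251; cost = 5.7557%.
Private placement notes: weight = 478/1834.1264 = 0.2606; after-tax cost = 4.87% × (1 − 38.1%) = 3.0145%.
WACC = 0.6143 × 12.4228% + 0.1251 × 5.7557% + 0.2606 × 3.0145% = 9.1366%.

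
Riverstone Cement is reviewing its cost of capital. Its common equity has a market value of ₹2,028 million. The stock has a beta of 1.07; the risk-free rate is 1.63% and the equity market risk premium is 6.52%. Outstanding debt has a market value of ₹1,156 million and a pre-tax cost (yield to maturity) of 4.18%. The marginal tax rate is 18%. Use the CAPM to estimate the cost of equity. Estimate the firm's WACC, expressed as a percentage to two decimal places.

6.73%

Cost of equity via CAPM: Re = 1.63% + 1.07 × 6.52% = 8.6064%.
Total capital V = 2028 + 1156 = 3184.
Equity: weight = 2028/3184 = 0.6369; cost = 8.6064%.
Debt: weight = 1156/3184 = 0.3631; after-tax cost = 4.18% × (1 − 18%) = 3.4276%.
WACC = 0.6369 × 8.6064% + 0.3631 × 3.4276% = 6.7262%.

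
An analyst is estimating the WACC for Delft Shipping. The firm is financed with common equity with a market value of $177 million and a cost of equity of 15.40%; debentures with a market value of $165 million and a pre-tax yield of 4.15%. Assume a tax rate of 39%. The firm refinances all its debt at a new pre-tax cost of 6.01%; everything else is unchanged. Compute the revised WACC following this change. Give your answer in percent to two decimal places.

After the change:
Total capital V = 177 + 165 = 342.
Equity: weight = 177/342 = 0.5175; cost = 15.4%.
Debentures: weight = 165/342 = 0.4825; after-tax cost = 6.01% × (1 − 39%) = 3.6661%.
WACC = 0.5175 × 15.4000% + 0.4825 × 3.6661% = 9.7389%.

9.74%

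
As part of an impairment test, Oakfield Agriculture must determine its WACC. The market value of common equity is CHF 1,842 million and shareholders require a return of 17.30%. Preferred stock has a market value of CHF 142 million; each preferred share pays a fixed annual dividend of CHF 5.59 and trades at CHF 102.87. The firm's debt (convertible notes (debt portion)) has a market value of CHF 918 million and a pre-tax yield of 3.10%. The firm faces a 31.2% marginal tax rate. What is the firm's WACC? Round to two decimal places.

11.92%

Cost of preferred: Rp = 5.59 / 102.87 = 5.4340%.
Total capital V = 1842 + 142 + 918 = 2902.
Equity: weight = 1842/2902 = 0.6347; cost = 17.3%.
Preferred: weight = 142/2902 = 0.0489; cost = 5.434%.
Convertible notes (debt portion): weight = 918/2902 = 0.3163; after-tax cost = 3.1% × (1 − 31.2%) = 2.1328%.
WACC = 0.6347 × 17.3000% + 0.0489 × 5.4340% + 0.3163 × 2.1328% = 11.9215%.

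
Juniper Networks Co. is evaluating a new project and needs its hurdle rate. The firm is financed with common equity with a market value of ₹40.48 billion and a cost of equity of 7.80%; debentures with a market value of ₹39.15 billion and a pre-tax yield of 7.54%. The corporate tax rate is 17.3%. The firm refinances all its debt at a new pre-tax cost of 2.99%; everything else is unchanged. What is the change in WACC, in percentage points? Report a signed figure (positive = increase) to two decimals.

-1.85 pp

Current WACC:
Total capital V = 40.48 + 39.15 = 79.63.
Equity: weight = 40.48/79.63 = 0.5084; cost = 7.8%.
Debentures: weight = 39.15/79.63 = 0.4916; after-tax cost = 7.54% × (1 − 17.3%) = 6.2356%.
WACC = 0.5084 × 7.8000% + 0.4916 × 6.2356% = 7.0309%.
After the change:
Total capital V = 40.48 + 39.15 = 79.63.
Equity: weight = 40.48/79.63 = 0.5084; cost = 7.8%.
Debentures: weight = 39.15/79.63 = 0.4916; after-tax cost = 2.99% × (1 − 17.3%) = 2.4727%.
WACC = 0.5084 × 7.8000% + 0.4916 × 2.4727% = 5.1809%.
Change in WACC = 5.1809% − 7.0309% = -1.8500 pp.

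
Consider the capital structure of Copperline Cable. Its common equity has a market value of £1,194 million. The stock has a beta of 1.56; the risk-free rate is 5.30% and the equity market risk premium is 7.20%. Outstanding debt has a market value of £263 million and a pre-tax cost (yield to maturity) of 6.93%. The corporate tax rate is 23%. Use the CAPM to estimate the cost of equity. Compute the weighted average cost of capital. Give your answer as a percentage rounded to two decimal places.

14.51%

Cost of equity via CAPM: Re = 5.3% + 1.56 × 7.2% = 16.5320%.
Total capital V = 1194 + 263 = 1457.
Equity: weight = 1194/1457 = 0.8195; cost = 16.532%.
Debt: weight = 263/1457 = 0.1805; after-tax cost = 6.93% × (1 − 23%) = 5.3361%.
WACC = 0.8195 × 16.5320% + 0.1805 × 5.3361% = 14.5111%.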